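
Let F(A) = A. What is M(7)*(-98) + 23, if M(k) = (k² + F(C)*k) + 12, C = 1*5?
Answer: -9385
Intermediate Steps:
C = 5
M(k) = 12 + k² + 5*k (M(k) = (k² + 5*k) + 12 = 12 + k² + 5*k)
M(7)*(-98) + 23 = (12 + 7² + 5*7)*(-98) + 23 = (12 + 49 + 35)*(-98) + 23 = 96*(-98) + 23 = -9408 + 23 = -9385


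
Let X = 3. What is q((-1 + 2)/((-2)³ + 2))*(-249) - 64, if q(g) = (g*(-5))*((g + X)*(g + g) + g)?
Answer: 1499/9 ≈ 166.56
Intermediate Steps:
q(g) = -5*g*(g + 2*g*(3 + g)) (q(g) = (g*(-5))*((g + 3)*(g + g) + g) = (-5*g)*((3 + g)*(2*g) + g) = (-5*g)*(2*g*(3 + g) + g) = (-5*g)*(g + 2*g*(3 + g)) = -5*g*(g + 2*g*(3 + g)))
q((-1 + 2)/((-2)³ + 2))*(-249) - 64 = (((-1 + 2)/((-2)³ + 2))²*(-35 - 10*(-1 + 2)/((-2)³ + 2)))*(-249) - 64 = ((1/(-8 + 2))²*(-35 - 10/(-8 + 2)))*(-249) - 64 = ((1/(-6))²*(-35 - 10/(-6)))*(-249) - 64 = ((1*(-⅙))²*(-35 - 10*(-1)/6))*(-249) - 64 = ((-⅙)²*(-35 - 10*(-⅙)))*(-249) - 64 = ((-35 + 5/3)/36)*(-249) - 64 = ((1/36)*(-100/3))*(-249) - 64 = -25/27*(-249) - 64 = 2075/9 - 64 = 1499/9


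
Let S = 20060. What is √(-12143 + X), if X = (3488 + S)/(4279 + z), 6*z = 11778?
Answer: I*√118243857009/3121 ≈ 110.18*I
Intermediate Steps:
z = 1963 (z = (⅙)*11778 = 1963)
X = 11774/3121 (X = (3488 + 20060)/(4279 + 1963) = 23548/6242 = 23548*(1/6242) = 11774/3121 ≈ 3.7725)
√(-12143 + X) = √(-12143 + 11774/3121) = √(-37886529/3121) = I*√118243857009/3121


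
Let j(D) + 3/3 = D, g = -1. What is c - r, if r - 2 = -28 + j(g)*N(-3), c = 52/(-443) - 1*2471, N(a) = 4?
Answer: -1079643/443 ≈ -2437.1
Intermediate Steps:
j(D) = -1 + D
c = -1094705/443 (c = 52*(-1/443) - 2471 = -52/443 - 2471 = -1094705/443 ≈ -2471.1)
r = -34 (r = 2 + (-28 + (-1 - 1)*4) = 2 + (-28 - 2*4) = 2 + (-28 - 8) = 2 - 36 = -34)
c - r = -1094705/443 - 1*(-34) = -1094705/443 + 34 = -1079643/443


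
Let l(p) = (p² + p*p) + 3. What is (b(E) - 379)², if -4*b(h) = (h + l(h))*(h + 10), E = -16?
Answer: 546121/4 ≈ 1.3653e+5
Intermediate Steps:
l(p) = 3 + 2*p² (l(p) = (p² + p²) + 3 = 2*p² + 3 = 3 + 2*p²)
b(h) = -(10 + h)*(3 + h + 2*h²)/4 (b(h) = -(h + (3 + 2*h²))*(h + 10)/4 = -(3 + h + 2*h²)*(10 + h)/4 = -(10 + h)*(3 + h + 2*h²)/4)
(b(E) - 379)² = ((-15/2 - 21/4*(-16)² - 13/4*(-16) - ½*(-16)³) - 379)² = ((-15/2 - 21/4*256 + 52 - ½*(-4096)) - 379)² = ((-15/2 - 1344 + 52 + 2048) - 379)² = (1497/2 - 379)² = (739/2)² = 546121/4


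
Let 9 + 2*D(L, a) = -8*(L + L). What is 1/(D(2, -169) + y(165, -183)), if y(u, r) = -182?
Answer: -2/405 ≈ -0.0049383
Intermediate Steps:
D(L, a) = -9/2 - 8*L (D(L, a) = -9/2 + (-8*(L + L))/2 = -9/2 + (-16*L)/2 = -9/2 - 8*L)
1/(D(2, -169) + y(165, -183)) = 1/((-9/2 - 8*2) - 182) = 1/((-9/2 - 16) - 182) = 1/(-41/2 - 182) = 1/(-405/2) = -2/405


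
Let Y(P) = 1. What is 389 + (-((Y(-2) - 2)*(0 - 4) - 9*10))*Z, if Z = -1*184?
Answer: -15435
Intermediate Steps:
Z = -184
389 + (-((Y(-2) - 2)*(0 - 4) - 9*10))*Z = 389 - ((1 - 2)*(0 - 4) - 9*10)*(-184) = 389 - (-1*(-4) - 90)*(-184) = 389 - (4 - 90)*(-184) = 389 - 1*(-86)*(-184) = 389 + 86*(-184) = 389 - 15824 = -15435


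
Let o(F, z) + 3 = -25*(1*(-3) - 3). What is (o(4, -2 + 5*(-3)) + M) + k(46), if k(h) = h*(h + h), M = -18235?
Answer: -13856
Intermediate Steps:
o(F, z) = 147 (o(F, z) = -3 - 25*(1*(-3) - 3) = -3 - 25*(-3 - 3) = -3 - 25*(-6) = -3 + 150 = 147)
k(h) = 2*h**2 (k(h) = h*(2*h) = 2*h**2)
(o(4, -2 + 5*(-3)) + M) + k(46) = (147 - 18235) + 2*46**2 = -18088 + 2*2116 = -18088 + 4232 = -13856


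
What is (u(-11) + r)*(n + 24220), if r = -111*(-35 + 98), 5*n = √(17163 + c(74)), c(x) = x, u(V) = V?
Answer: -169636880 - 7004*√17237/5 ≈ -1.6982e+8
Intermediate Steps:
n = √17237/5 (n = √(17163 + 74)/5 = √17237/5 ≈ 26.258)
r = -6993 (r = -111*63 = -6993)
(u(-11) + r)*(n + 24220) = (-11 - 6993)*(√17237/5 + 24220) = -7004*(24220 + √17237/5) = -169636880 - 7004*√17237/5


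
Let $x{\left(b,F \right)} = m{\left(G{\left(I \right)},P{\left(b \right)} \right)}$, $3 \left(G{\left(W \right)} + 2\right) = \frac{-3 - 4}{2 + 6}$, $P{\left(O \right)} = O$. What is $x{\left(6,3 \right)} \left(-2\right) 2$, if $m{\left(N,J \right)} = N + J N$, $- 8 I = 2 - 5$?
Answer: $\frac{385}{6} \approx 64.167$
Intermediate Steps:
$I = \frac{3}{8}$ ($I = - \frac{2 - 5}{8} = \left(- \frac{1}{8}\right) \left(-3\right) = \frac{3}{8} \approx 0.375$)
$G{\left(W \right)} = - \frac{55}{24}$ ($G{\left(W \right)} = -2 + \frac{\left(-3 - 4\right) \frac{1}{2 + 6}}{3} = -2 + \frac{\left(-7\right) \frac{1}{8}}{3} = -2 + \frac{1}{3} \left(- \frac{7}{8}\right) = -2 - \frac{7}{24} = - \frac{55}{24}$)
$x{\left(b,F \right)} = - \frac{55}{24} - \frac{55 b}{24}$ ($x{\left(b,F \right)} = - \frac{55 \left(1 + b\right)}{24} = - \frac{55}{24} - \frac{55 b}{24}$)
$x{\left(6,3 \right)} \left(-2\right) 2 = \left(- \frac{55}{24} - \frac{55}{4}\right) \left(-2\right) 2 = \left(- \frac{385}{24}\right) \left(-2\right) 2 = \frac{385}{12} \cdot 2 = \frac{385}{6}$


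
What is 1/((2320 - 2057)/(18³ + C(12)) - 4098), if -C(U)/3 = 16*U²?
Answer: -1080/4426103 ≈ -0.00024401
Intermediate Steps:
C(U) = -48*U²
1/((2320 - 2057)/(18³ + C(12)) - 4098) = 1/((2320 - 2057)/(18³ - 48*12²) - 4098) = 1/(263/(5832 - 48*144) - 4098) = 1/(263/(5832 - 6912) - 4098) = 1/(263/(-1080) - 4098) = 1/(263*(-1/1080) - 4098) = 1/(-263/1080 - 4098) = 1/(-4426103/1080) = -1080/4426103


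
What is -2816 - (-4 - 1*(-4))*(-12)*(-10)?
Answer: -2816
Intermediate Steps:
-2816 - (-4 - 1*(-4))*(-12)*(-10) = -2816 - (-4 + 4)*(-12)*(-10) = -2816 - 0*(-12)*(-10) = -2816 - 0*(-10) = -2816 - 1*0 = -2816 + 0 = -2816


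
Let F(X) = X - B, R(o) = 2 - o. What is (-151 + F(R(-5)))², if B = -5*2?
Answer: 17956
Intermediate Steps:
B = -10
F(X) = 10 + X (F(X) = X - 1*(-10) = X + 10 = 10 + X)
(-151 + F(R(-5)))² = (-151 + (10 + (2 - 1*(-5))))² = (-151 + (10 + (2 + 5)))² = (-151 + (10 + 7))² = (-151 + 17)² = (-134)² = 17956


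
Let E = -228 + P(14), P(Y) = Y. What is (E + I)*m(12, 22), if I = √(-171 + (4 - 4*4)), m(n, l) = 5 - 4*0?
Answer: -1070 + 5*I*√183 ≈ -1070.0 + 67.639*I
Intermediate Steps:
m(n, l) = 5 (m(n, l) = 5 + 0 = 5)
E = -214 (E = -228 + 14 = -214)
I = I*√183 (I = √(-171 + (4 - 16)) = √(-171 - 12) = √(-183) = I*√183 ≈ 13.528*I)
(E + I)*m(12, 22) = (-214 + I*√183)*5 = -1070 + 5*I*√183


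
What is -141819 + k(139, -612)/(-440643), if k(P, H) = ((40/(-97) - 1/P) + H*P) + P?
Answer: -842572418382647/5941189569 ≈ -1.4182e+5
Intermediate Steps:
k(P, H) = -40/97 + P - 1/P + H*P (k(P, H) = ((40*(-1/97) - 1/P) + H*P) + P = ((-40/97 - 1/P) + H*P) + P = (-40/97 - 1/P + H*P) + P = -40/97 + P - 1/P + H*P)
-141819 + k(139, -612)/(-440643) = -141819 + (-40/97 + 139 - 1/139 - 612*139)/(-440643) = -141819 + (-40/97 + 139 - 1*1/139 - 85068)*(-1/440643) = -141819 + (-40/97 + 139 - 1/139 - 85068)*(-1/440643) = -141819 - 1145103364/13483*(-1/440643) = -141819 + 1145103364/5941189569 = -842572418382647/5941189569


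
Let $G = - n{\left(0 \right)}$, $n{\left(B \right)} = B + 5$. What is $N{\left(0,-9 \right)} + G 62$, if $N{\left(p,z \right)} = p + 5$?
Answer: $-305$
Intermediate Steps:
$n{\left(B \right)} = 5 + B$
$N{\left(p,z \right)} = 5 + p$
$G = -5$ ($G = - (5 + 0) = \left(-1\right) 5 = -5$)
$N{\left(0,-9 \right)} + G 62 = \left(5 + 0\right) - 310 = 5 - 310 = -305$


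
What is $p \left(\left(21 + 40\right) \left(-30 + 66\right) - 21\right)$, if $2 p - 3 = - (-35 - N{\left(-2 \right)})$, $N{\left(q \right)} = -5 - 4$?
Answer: $\frac{63075}{2} \approx 31538.0$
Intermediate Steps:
$N{\left(q \right)} = -9$ ($N{\left(q \right)} = -5 - 4 = -9$)
$p = \frac{29}{2}$ ($p = \frac{3}{2} + \frac{\left(-1\right) \left(-35 - -9\right)}{2} = \frac{3}{2} + \frac{\left(-1\right) \left(-35 + 9\right)}{2} = \frac{3}{2} + \frac{\left(-1\right) \left(-26\right)}{2} = \frac{3}{2} + \frac{1}{2} \cdot 26 = \frac{3}{2} + 13 = \frac{29}{2} \approx 14.5$)
$p \left(\left(21 + 40\right) \left(-30 + 66\right) - 21\right) = \frac{29 \left(\left(21 + 40\right) \left(-30 + 66\right) - 21\right)}{2} = \frac{29 \left(61 \cdot 36 - 21\right)}{2} = \frac{29 \left(2196 - 21\right)}{2} = \frac{29}{2} \cdot 2175 = \frac{63075}{2}$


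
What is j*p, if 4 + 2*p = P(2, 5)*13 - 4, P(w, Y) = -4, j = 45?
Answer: -1350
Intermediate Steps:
p = -30 (p = -2 + (-4*13 - 4)/2 = -2 + (-52 - 4)/2 = -2 + (1/2)*(-56) = -2 - 28 = -30)
j*p = 45*(-30) = -1350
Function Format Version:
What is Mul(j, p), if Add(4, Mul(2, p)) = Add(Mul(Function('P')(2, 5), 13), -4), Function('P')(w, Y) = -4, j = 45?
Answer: -1350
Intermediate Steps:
p = -30 (p = Add(-2, Mul(Rational(1, 2), Add(Mul(-4, 13), -4))) = Add(-2, Mul(Rational(1, 2), Add(-52, -4))) = Add(-2, Mul(Rational(1, 2), -56)) = Add(-2, -28) = -30)
Mul(j, p) = Mul(45, -30) = -1350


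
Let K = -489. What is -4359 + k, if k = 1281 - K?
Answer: -2589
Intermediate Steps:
k = 1770 (k = 1281 - 1*(-489) = 1281 + 489 = 1770)
-4359 + k = -4359 + 1770 = -2589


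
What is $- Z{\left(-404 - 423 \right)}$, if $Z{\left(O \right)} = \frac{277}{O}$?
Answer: $\frac{277}{827} \approx 0.33495$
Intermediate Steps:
$- Z{\left(-404 - 423 \right)} = - \frac{277}{-404 - 423} = - \frac{277}{-827} = - \frac{277 \left(-1\right)}{827} = \left(-1\right) \left(- \frac{277}{827}\right) = \frac{277}{827}$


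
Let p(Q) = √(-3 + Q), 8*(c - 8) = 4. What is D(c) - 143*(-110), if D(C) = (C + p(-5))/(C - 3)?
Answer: 173047/11 + 4*I*√2/11 ≈ 15732.0 + 0.51426*I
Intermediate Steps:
c = 17/2 (c = 8 + (⅛)*4 = 8 + ½ = 17/2 ≈ 8.5000)
D(C) = (C + 2*I*√2)/(-3 + C) (D(C) = (C + √(-3 - 5))/(C - 3) = (C + √(-8))/(-3 + C) = (C + 2*I*√2)/(-3 + C))
D(c) - 143*(-110) = (17/2 + 2*I*√2)/(-3 + 17/2) - 143*(-110) = (17/2 + 2*I*√2)/(11/2) + 15730 = 2*(17/2 + 2*I*√2)/11 + 15730 = (17/11 + 4*I*√2/11) + 15730 = 173047/11 + 4*I*√2/11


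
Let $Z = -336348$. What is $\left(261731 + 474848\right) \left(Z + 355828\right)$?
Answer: $14348558920$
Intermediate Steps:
$\left(261731 + 474848\right) \left(Z + 355828\right) = \left(261731 + 474848\right) \left(-336348 + 355828\right) = 736579 \cdot 19480 = 14348558920$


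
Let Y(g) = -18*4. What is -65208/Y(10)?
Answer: 2717/3 ≈ 905.67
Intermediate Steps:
Y(g) = -72
-65208/Y(10) = -65208/(-72) = -65208*(-1/72) = 2717/3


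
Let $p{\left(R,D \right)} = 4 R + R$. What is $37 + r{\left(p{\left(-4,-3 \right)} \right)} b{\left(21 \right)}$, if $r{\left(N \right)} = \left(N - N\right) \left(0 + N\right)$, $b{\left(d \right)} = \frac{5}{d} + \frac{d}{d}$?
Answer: $37$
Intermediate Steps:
$b{\left(d \right)} = 1 + \frac{5}{d}$ ($b{\left(d \right)} = \frac{5}{d} + 1 = 1 + \frac{5}{d}$)
$p{\left(R,D \right)} = 5 R$
$r{\left(N \right)} = 0$ ($r{\left(N \right)} = 0 N = 0$)
$37 + r{\left(p{\left(-4,-3 \right)} \right)} b{\left(21 \right)} = 37 + 0 \frac{5 + 21}{21} = 37 + 0 \cdot \frac{1}{21} \cdot 26 = 37 + 0 \cdot \frac{26}{21} = 37 + 0 = 37$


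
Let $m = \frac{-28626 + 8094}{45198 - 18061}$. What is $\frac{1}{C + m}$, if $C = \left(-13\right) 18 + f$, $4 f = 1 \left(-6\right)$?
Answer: $- \frac{54274}{12822591} \approx -0.0042327$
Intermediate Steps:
$f = - \frac{3}{2}$ ($f = \frac{1 \left(-6\right)}{4} = \frac{1}{4} \left(-6\right) = - \frac{3}{2} \approx -1.5$)
$m = - \frac{20532}{27137} \approx -0.75661$
$C = - \frac{471}{2}$ ($C = \left(-13\right) 18 - \frac{3}{2} = -234 - \frac{3}{2} = - \frac{471}{2} \approx -235.5$)
$\frac{1}{C + m} = \frac{1}{- \frac{471}{2} - \frac{20532}{27137}} = \frac{1}{- \frac{12822591}{54274}} = - \frac{54274}{12822591}$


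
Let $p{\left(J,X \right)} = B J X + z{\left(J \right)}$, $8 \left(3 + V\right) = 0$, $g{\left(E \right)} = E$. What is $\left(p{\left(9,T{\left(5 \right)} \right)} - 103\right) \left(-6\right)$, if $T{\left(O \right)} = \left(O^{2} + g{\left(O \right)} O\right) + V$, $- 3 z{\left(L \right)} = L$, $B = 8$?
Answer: $-19668$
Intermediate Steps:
$z{\left(L \right)} = - \frac{L}{3}$
$V = -3$ ($V = -3 + \frac{1}{8} \cdot 0 = -3 + 0 = -3$)
$T{\left(O \right)} = -3 + 2 O^{2}$ ($T{\left(O \right)} = \left(O^{2} + O O\right) - 3 = \left(O^{2} + O^{2}\right) - 3 = 2 O^{2} - 3 = -3 + 2 O^{2}$)
$p{\left(J,X \right)} = - \frac{J}{3} + 8 J X$ ($p{\left(J,X \right)} = 8 J X - \frac{J}{3} = - \frac{J}{3} + 8 J X$)
$\left(p{\left(9,T{\left(5 \right)} \right)} - 103\right) \left(-6\right) = \left(\frac{1}{3} \cdot 9 \left(-1 + 24 \left(-3 + 2 \cdot 5^{2}\right)\right) - 103\right) \left(-6\right) = \left(\frac{1}{3} \cdot 9 \left(-1 + 24 \left(-3 + 2 \cdot 25\right)\right) - 103\right) \left(-6\right) = \left(\frac{1}{3} \cdot 9 \left(-1 + 24 \left(-3 + 50\right)\right) - 103\right) \left(-6\right) = \left(\frac{1}{3} \cdot 9 \left(-1 + 24 \cdot 47\right) - 103\right) \left(-6\right) = \left(\frac{1}{3} \cdot 9 \left(-1 + 1128\right) - 103\right) \left(-6\right) = \left(\frac{1}{3} \cdot 9 \cdot 1127 - 103\right) \left(-6\right) = \left(3381 - 103\right) \left(-6\right) = 3278 \left(-6\right) = -19668$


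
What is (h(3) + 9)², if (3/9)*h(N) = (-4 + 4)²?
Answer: 81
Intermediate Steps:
h(N) = 0 (h(N) = 3*(-4 + 4)² = 3*0² = 3*0 = 0)
(h(3) + 9)² = (0 + 9)² = 9² = 81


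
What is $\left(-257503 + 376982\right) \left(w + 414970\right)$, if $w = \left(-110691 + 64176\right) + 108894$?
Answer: $57033181171$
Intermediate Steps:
$w = 62379$ ($w = -46515 + 108894 = 62379$)
$\left(-257503 + 376982\right) \left(w + 414970\right) = \left(-257503 + 376982\right) \left(62379 + 414970\right) = 119479 \cdot 477349 = 57033181171$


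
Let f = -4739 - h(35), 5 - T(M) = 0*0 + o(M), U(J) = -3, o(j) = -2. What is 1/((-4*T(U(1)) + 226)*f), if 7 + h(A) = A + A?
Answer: -1/950796 ≈ -1.0518e-6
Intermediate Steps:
h(A) = -7 + 2*A (h(A) = -7 + (A + A) = -7 + 2*A)
T(M) = 7 (T(M) = 5 - (0*0 - 2) = 5 - (0 - 2) = 5 - 1*(-2) = 5 + 2 = 7)
f = -4802 (f = -4739 - (-7 + 2*35) = -4739 - (-7 + 70) = -4739 - 1*63 = -4739 - 63 = -4802)
1/((-4*T(U(1)) + 226)*f) = 1/((-4*7 + 226)*(-4802)) = -1/4802/(-28 + 226) = -1/4802/198 = (1/198)*(-1/4802) = -1/950796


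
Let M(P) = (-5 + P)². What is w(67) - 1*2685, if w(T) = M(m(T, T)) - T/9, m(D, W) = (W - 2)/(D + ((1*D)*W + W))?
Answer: -19003989164/7124043 ≈ -2667.6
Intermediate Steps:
m(D, W) = (-2 + W)/(D + W + D*W) (m(D, W) = (-2 + W)/(D + (D*W + W)) = (-2 + W)/(D + (W + D*W)) = (-2 + W)/(D + W + D*W))
w(T) = (-5 + (-2 + T)/(T² + 2*T))² - T/9 (w(T) = (-5 + (-2 + T)/(T + T + T*T))² - T/9 = (-5 + (-2 + T)/(T + T + T²))² - T/9 = (-5 + (-2 + T)/(T² + 2*T))² - T/9)
w(67) - 1*2685 = (-⅑*67 + (2 + 5*67² + 9*67)²/(67²*(2 + 67)²)) - 1*2685 = (-67/9 + (1/4489)*(2 + 5*4489 + 603)²/69²) - 2685 = (-67/9 + (1/4489)*(1/4761)*(2 + 22445 + 603)²) - 2685 = (-67/9 + (1/4489)*(1/4761)*23050²) - 2685 = (-67/9 + (1/4489)*(1/4761)*531302500) - 2685 = (-67/9 + 531302500/21372129) - 2685 = 124066291/7124043 - 2685 = -19003989164/7124043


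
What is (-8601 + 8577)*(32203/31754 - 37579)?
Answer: 14319016356/15877 ≈ 9.0187e+5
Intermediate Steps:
(-8601 + 8577)*(32203/31754 - 37579) = -24*(32203*(1/31754) - 37579) = -24*(32203/31754 - 37579) = -24*(-1193251363/31754) = 14319016356/15877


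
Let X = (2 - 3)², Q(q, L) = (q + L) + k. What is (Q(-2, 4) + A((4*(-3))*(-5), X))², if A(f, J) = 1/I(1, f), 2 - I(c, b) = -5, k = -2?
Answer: 1/49 ≈ 0.020408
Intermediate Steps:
Q(q, L) = -2 + L + q (Q(q, L) = (q + L) - 2 = (L + q) - 2 = -2 + L + q)
I(c, b) = 7 (I(c, b) = 2 - 1*(-5) = 2 + 5 = 7)
X = 1 (X = (-1)² = 1)
A(f, J) = ⅐ (A(f, J) = 1/7 = ⅐)
(Q(-2, 4) + A((4*(-3))*(-5), X))² = ((-2 + 4 - 2) + ⅐)² = (0 + ⅐)² = (⅐)² = 1/49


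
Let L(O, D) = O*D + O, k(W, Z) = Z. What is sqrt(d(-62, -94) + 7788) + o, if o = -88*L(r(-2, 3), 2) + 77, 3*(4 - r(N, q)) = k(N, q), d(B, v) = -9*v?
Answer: -715 + sqrt(8634) ≈ -622.08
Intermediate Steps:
r(N, q) = 4 - q/3
L(O, D) = O + D*O (L(O, D) = D*O + O = O + D*O)
o = -715 (o = -88*(4 - 1/3*3)*(1 + 2) + 77 = -88*(4 - 1)*3 + 77 = -264*3 + 77 = -88*9 + 77 = -792 + 77 = -715)
sqrt(d(-62, -94) + 7788) + o = sqrt(-9*(-94) + 7788) - 715 = sqrt(846 + 7788) - 715 = sqrt(8634) - 715 = -715 + sqrt(8634)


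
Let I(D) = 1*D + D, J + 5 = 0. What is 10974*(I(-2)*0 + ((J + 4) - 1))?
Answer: -21948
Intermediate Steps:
J = -5 (J = -5 + 0 = -5)
I(D) = 2*D (I(D) = D + D = 2*D)
10974*(I(-2)*0 + ((J + 4) - 1)) = 10974*((2*(-2))*0 + ((-5 + 4) - 1)) = 10974*(-4*0 + (-1 - 1)) = 10974*(0 - 2) = 10974*(-2) = -21948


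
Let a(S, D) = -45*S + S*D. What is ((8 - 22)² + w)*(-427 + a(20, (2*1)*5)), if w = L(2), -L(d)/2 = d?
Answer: -216384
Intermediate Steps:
a(S, D) = -45*S + D*S
L(d) = -2*d
w = -4 (w = -2*2 = -4)
((8 - 22)² + w)*(-427 + a(20, (2*1)*5)) = ((8 - 22)² - 4)*(-427 + 20*(-45 + (2*1)*5)) = ((-14)² - 4)*(-427 + 20*(-45 + 2*5)) = (196 - 4)*(-427 + 20*(-45 + 10)) = 192*(-427 + 20*(-35)) = 192*(-427 - 700) = 192*(-1127) = -216384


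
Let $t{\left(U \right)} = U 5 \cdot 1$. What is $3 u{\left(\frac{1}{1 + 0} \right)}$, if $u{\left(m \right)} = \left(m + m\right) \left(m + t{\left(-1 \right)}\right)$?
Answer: $-24$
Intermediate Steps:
$t{\left(U \right)} = 5 U$ ($t{\left(U \right)} = 5 U 1 = 5 U$)
$u{\left(m \right)} = 2 m \left(-5 + m\right)$ ($u{\left(m \right)} = \left(m + m\right) \left(m + 5 \left(-1\right)\right) = 2 m \left(m - 5\right) = 2 m \left(-5 + m\right)$)
$3 u{\left(\frac{1}{1 + 0} \right)} = 3 \frac{2 \left(-5 + \frac{1}{1 + 0}\right)}{1 + 0} = 3 \frac{2 \left(-5 + 1^{-1}\right)}{1} = 3 \cdot 2 \cdot 1 \left(-5 + 1\right) = 3 \cdot 2 \cdot 1 \left(-4\right) = 3 \left(-8\right) = -24$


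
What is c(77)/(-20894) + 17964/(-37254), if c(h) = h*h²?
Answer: -2897170033/129730846 ≈ -22.332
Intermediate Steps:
c(h) = h³
c(77)/(-20894) + 17964/(-37254) = 77³/(-20894) + 17964/(-37254) = 456533*(-1/20894) + 17964*(-1/37254) = -456533/20894 - 2994/6209 = -2897170033/129730846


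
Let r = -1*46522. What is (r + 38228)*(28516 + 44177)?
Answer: -602915742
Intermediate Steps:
r = -46522
(r + 38228)*(28516 + 44177) = (-46522 + 38228)*(28516 + 44177) = -8294*72693 = -602915742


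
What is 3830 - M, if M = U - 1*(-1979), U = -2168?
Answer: 4019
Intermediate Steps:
M = -189 (M = -2168 - 1*(-1979) = -2168 + 1979 = -189)
3830 - M = 3830 - 1*(-189) = 3830 + 189 = 4019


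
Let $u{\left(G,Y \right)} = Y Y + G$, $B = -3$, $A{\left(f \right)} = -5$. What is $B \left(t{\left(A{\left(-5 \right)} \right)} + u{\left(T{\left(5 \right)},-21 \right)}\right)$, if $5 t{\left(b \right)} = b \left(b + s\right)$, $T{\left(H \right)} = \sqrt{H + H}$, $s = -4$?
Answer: $-1350 - 3 \sqrt{10} \approx -1359.5$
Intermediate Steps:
$T{\left(H \right)} = \sqrt{2} \sqrt{H}$ ($T{\left(H \right)} = \sqrt{2 H} = \sqrt{2} \sqrt{H}$)
$t{\left(b \right)} = \frac{b \left(-4 + b\right)}{5}$ ($t{\left(b \right)} = \frac{b \left(b - 4\right)}{5} = \frac{b \left(-4 + b\right)}{5}$)
$u{\left(G,Y \right)} = G + Y^{2}$ ($u{\left(G,Y \right)} = Y^{2} + G = G + Y^{2}$)
$B \left(t{\left(A{\left(-5 \right)} \right)} + u{\left(T{\left(5 \right)},-21 \right)}\right) = - 3 \left(\frac{1}{5} \left(-5\right) \left(-4 - 5\right) + \left(\sqrt{2} \sqrt{5} + \left(-21\right)^{2}\right)\right) = - 3 \left(\frac{1}{5} \left(-5\right) \left(-9\right) + \left(\sqrt{10} + 441\right)\right) = - 3 \left(9 + \left(441 + \sqrt{10}\right)\right) = - 3 \left(450 + \sqrt{10}\right) = -1350 - 3 \sqrt{10}$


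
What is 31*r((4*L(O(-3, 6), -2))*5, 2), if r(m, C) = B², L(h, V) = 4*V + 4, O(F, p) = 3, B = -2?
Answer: 124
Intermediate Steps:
L(h, V) = 4 + 4*V
r(m, C) = 4 (r(m, C) = (-2)² = 4)
31*r((4*L(O(-3, 6), -2))*5, 2) = 31*4 = 124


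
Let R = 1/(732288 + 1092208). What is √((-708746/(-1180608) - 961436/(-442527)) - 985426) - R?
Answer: -1/1824496 + I*√466972495819022003649779226/21768788184 ≈ -5.481e-7 + 992.68*I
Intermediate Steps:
R = 1/1824496 ≈ 5.4810e-7
√((-708746/(-1180608) - 961436/(-442527)) - 985426) - R = √((-708746/(-1180608) - 961436/(-442527)) - 985426) - 1*1/1824496 = √((-708746*(-1/1180608) - 961436*(-1/442527)) - 985426) - 1/1824496 = √((354373/590304 + 961436/442527) - 985426) - 1/1824496 = √(241453045705/87075152736 - 985426) - 1/1824496 = √(-85805878006979831/87075152736) - 1/1824496 = I*√466972495819022003649779226/21768788184 - 1/1824496 = -1/1824496 + I*√466972495819022003649779226/21768788184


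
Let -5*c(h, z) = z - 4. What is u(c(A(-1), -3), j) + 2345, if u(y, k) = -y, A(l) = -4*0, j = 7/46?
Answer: 11718/5 ≈ 2343.6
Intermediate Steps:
j = 7/46 (j = 7*(1/46) = 7/46 ≈ 0.15217)
A(l) = 0
c(h, z) = 4/5 - z/5 (c(h, z) = -(z - 4)/5 = -(-4 + z)/5 = 4/5 - z/5)
u(c(A(-1), -3), j) + 2345 = -(4/5 - 1/5*(-3)) + 2345 = -(4/5 + 3/5) + 2345 = -1*7/5 + 2345 = -7/5 + 2345 = 11718/5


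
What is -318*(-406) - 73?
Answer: 129035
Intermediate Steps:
-318*(-406) - 73 = 129108 - 73 = 129035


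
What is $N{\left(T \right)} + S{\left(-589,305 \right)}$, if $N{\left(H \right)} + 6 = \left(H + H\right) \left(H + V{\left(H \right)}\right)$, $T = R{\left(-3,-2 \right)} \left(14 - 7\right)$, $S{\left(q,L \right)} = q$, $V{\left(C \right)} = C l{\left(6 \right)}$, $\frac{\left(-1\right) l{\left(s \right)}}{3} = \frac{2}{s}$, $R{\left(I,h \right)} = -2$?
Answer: $-595$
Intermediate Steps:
$l{\left(s \right)} = - \frac{6}{s}$ ($l{\left(s \right)} = - 3 \frac{2}{s} = - \frac{6}{s}$)
$V{\left(C \right)} = - C$ ($V{\left(C \right)} = C \left(- \frac{6}{6}\right) = C \left(\left(-6\right) \frac{1}{6}\right) = C \left(-1\right) = - C$)
$T = -14$ ($T = - 2 \left(14 - 7\right) = \left(-2\right) 7 = -14$)
$N{\left(H \right)} = -6$ ($N{\left(H \right)} = -6 + \left(H + H\right) \left(H - H\right) = -6 + 2 H 0 = -6 + 0 = -6$)
$N{\left(T \right)} + S{\left(-589,305 \right)} = -6 - 589 = -595$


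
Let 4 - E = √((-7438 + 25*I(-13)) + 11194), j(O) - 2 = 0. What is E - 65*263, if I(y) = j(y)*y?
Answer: -17091 - √3106 ≈ -17147.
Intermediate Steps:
j(O) = 2 (j(O) = 2 + 0 = 2)
I(y) = 2*y
E = 4 - √3106 (E = 4 - √((-7438 + 25*(2*(-13))) + 11194) = 4 - √((-7438 + 25*(-26)) + 11194) = 4 - √((-7438 - 650) + 11194) = 4 - √(-8088 + 11194) = 4 - √3106 ≈ -51.732)
E - 65*263 = (4 - √3106) - 65*263 = (4 - √3106) - 17095 = -17091 - √3106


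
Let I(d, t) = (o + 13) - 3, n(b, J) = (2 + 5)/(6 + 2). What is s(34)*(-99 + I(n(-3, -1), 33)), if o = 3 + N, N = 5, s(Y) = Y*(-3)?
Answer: 8262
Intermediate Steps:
n(b, J) = 7/8
s(Y) = -3*Y
o = 8 (o = 3 + 5 = 8)
I(d, t) = 18 (I(d, t) = (8 + 13) - 3 = 21 - 3 = 18)
s(34)*(-99 + I(n(-3, -1), 33)) = (-3*34)*(-99 + 18) = -102*(-81) = 8262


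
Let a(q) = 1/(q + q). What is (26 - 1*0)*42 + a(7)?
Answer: 15289/14 ≈ 1092.1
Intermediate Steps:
a(q) = 1/(2*q)
(26 - 1*0)*42 + a(7) = (26 - 1*0)*42 + (½)/7 = (26 + 0)*42 + (½)*(⅐) = 26*42 + 1/14 = 1092 + 1/14 = 15289/14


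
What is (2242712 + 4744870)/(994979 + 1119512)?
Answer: 6987582/2114491 ≈ 3.3046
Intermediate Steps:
(2242712 + 4744870)/(994979 + 1119512) = 6987582/2114491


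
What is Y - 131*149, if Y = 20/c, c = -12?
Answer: -58562/3 ≈ -19521.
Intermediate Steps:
Y = -5/3 (Y = 20/(-12) = 20*(-1/12) = -5/3 ≈ -1.6667)
Y - 131*149 = -5/3 - 131*149 = -5/3 - 19519 = -58562/3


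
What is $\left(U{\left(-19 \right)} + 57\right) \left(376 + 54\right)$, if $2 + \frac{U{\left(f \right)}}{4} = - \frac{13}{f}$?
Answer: $\frac{422690}{19} \approx 22247.0$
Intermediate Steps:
$U{\left(f \right)} = -8 - \frac{52}{f}$ ($U{\left(f \right)} = -8 + 4 \left(- \frac{13}{f}\right) = -8 - \frac{52}{f}$)
$\left(U{\left(-19 \right)} + 57\right) \left(376 + 54\right) = \left(\left(-8 - \frac{52}{-19}\right) + 57\right) \left(376 + 54\right) = \left(\left(-8 - - \frac{52}{19}\right) + 57\right) 430 = \left(\left(-8 + \frac{52}{19}\right) + 57\right) 430 = \left(- \frac{100}{19} + 57\right) 430 = \frac{983}{19} \cdot 430 = \frac{422690}{19}$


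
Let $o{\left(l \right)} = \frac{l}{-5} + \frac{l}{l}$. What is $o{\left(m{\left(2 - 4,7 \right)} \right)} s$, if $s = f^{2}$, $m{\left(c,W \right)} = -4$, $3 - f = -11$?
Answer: $\frac{1764}{5} \approx 352.8$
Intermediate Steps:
$f = 14$ ($f = 3 - -11 = 3 + 11 = 14$)
$s = 196$ ($s = 14^{2} = 196$)
$o{\left(l \right)} = 1 - \frac{l}{5}$ ($o{\left(l \right)} = l \left(- \frac{1}{5}\right) + 1 = - \frac{l}{5} + 1 = 1 - \frac{l}{5}$)
$o{\left(m{\left(2 - 4,7 \right)} \right)} s = \left(1 - - \frac{4}{5}\right) 196 = \left(1 + \frac{4}{5}\right) 196 = \frac{9}{5} \cdot 196 = \frac{1764}{5}$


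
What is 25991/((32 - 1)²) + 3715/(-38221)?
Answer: 989831896/36730381 ≈ 26.949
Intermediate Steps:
25991/((32 - 1)²) + 3715/(-38221) = 25991/(31²) + 3715*(-1/38221) = 25991/961 - 3715/38221 = 989831896/36730381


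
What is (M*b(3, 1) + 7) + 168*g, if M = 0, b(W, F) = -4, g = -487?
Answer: -81809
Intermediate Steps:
(M*b(3, 1) + 7) + 168*g = (0*(-4) + 7) + 168*(-487) = (0 + 7) - 81816 = 7 - 81816 = -81809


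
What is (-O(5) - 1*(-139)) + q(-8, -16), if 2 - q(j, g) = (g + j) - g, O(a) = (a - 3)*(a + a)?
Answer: 129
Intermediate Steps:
O(a) = 2*a*(-3 + a) (O(a) = (-3 + a)*(2*a) = 2*a*(-3 + a))
q(j, g) = 2 - j (q(j, g) = 2 - ((g + j) - g) = 2 - j)
(-O(5) - 1*(-139)) + q(-8, -16) = (-2*5*(-3 + 5) - 1*(-139)) + (2 - 1*(-8)) = (-2*5*2 + 139) + (2 + 8) = (-1*20 + 139) + 10 = (-20 + 139) + 10 = 119 + 10 = 129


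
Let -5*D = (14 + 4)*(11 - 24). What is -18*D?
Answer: -4212/5 ≈ -842.40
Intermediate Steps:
D = 234/5 (D = -(14 + 4)*(11 - 24)/5 = -18*(-13)/5 = -⅕*(-234) = 234/5 ≈ 46.800)
-18*D = -18*234/5 = -4212/5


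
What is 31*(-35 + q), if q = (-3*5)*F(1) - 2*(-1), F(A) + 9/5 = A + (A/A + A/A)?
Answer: -1581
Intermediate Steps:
F(A) = 1/5 + A (F(A) = -9/5 + (A + (A/A + A/A)) = -9/5 + (A + (1 + 1)) = -9/5 + (A + 2) = -9/5 + (2 + A) = 1/5 + A)
q = -16 (q = (-3*5)*(1/5 + 1) - 2*(-1) = -15*6/5 + 2 = -18 + 2 = -16)
31*(-35 + q) = 31*(-35 - 16) = 31*(-51) = -1581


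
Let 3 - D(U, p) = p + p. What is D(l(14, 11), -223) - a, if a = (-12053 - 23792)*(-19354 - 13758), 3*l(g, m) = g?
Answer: -1186899191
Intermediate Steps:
l(g, m) = g/3
a = 1186899640 (a = -35845*(-33112) = 1186899640)
D(U, p) = 3 - 2*p (D(U, p) = 3 - (p + p) = 3 - 2*p)
D(l(14, 11), -223) - a = (3 - 2*(-223)) - 1*1186899640 = (3 + 446) - 1186899640 = 449 - 1186899640 = -1186899191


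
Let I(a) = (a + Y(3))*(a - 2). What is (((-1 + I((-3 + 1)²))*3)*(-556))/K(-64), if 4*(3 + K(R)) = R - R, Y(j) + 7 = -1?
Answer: -5004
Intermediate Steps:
Y(j) = -8 (Y(j) = -7 - 1 = -8)
K(R) = -3 (K(R) = -3 + (R - R)/4 = -3 + (¼)*0 = -3 + 0 = -3)
I(a) = (-8 + a)*(-2 + a) (I(a) = (a - 8)*(a - 2) = (-8 + a)*(-2 + a))
(((-1 + I((-3 + 1)²))*3)*(-556))/K(-64) = (((-1 + (16 + ((-3 + 1)²)² - 10*(-3 + 1)²))*3)*(-556))/(-3) = (((-1 + (16 + ((-2)²)² - 10*(-2)²))*3)*(-556))*(-⅓) = (((-1 + (16 + 4² - 10*4))*3)*(-556))*(-⅓) = (((-1 + (16 + 16 - 40))*3)*(-556))*(-⅓) = (((-1 - 8)*3)*(-556))*(-⅓) = (-9*3*(-556))*(-⅓) = -27*(-556)*(-⅓) = 15012*(-⅓) = -5004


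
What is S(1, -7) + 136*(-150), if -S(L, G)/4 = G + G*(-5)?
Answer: -20512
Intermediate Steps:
S(L, G) = 16*G (S(L, G) = -4*(G + G*(-5)) = -4*(G - 5*G) = -(-16)*G = 16*G)
S(1, -7) + 136*(-150) = 16*(-7) + 136*(-150) = -112 - 20400 = -20512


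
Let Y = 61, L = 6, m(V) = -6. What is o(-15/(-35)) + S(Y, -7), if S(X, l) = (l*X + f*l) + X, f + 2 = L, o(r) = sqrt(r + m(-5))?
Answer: -394 + I*sqrt(273)/7 ≈ -394.0 + 2.3604*I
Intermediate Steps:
o(r) = sqrt(-6 + r) (o(r) = sqrt(r - 6) = sqrt(-6 + r))
f = 4 (f = -2 + 6 = 4)
S(X, l) = X + 4*l + X*l (S(X, l) = (l*X + 4*l) + X = (X*l + 4*l) + X = (4*l + X*l) + X = X + 4*l + X*l)
o(-15/(-35)) + S(Y, -7) = sqrt(-6 - 15/(-35)) + (61 + 4*(-7) + 61*(-7)) = sqrt(-6 - 15*(-1/35)) + (61 - 28 - 427) = sqrt(-6 + 3/7) - 394 = sqrt(-39/7) - 394 = I*sqrt(273)/7 - 394 = -394 + I*sqrt(273)/7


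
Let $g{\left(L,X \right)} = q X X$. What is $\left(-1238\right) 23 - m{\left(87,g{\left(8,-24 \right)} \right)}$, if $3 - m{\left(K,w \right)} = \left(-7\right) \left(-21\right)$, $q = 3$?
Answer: $-28330$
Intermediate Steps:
$g{\left(L,X \right)} = 3 X^{2}$ ($g{\left(L,X \right)} = 3 X X = 3 X^{2}$)
$m{\left(K,w \right)} = -144$ ($m{\left(K,w \right)} = 3 - \left(-7\right) \left(-21\right) = 3 - 147 = -144$)
$\left(-1238\right) 23 - m{\left(87,g{\left(8,-24 \right)} \right)} = \left(-1238\right) 23 - -144 = -28474 + 144 = -28330$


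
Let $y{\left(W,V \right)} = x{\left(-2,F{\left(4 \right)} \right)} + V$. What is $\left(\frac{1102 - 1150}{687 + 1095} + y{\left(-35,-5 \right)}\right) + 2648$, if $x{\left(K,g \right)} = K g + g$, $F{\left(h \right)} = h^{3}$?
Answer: $\frac{765955}{297} \approx 2579.0$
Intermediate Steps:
$x{\left(K,g \right)} = g + K g$
$y{\left(W,V \right)} = -64 + V$ ($y{\left(W,V \right)} = 4^{3} \left(1 - 2\right) + V = 64 \left(-1\right) + V = -64 + V$)
$\left(\frac{1102 - 1150}{687 + 1095} + y{\left(-35,-5 \right)}\right) + 2648 = \left(\frac{1102 - 1150}{687 + 1095} - 69\right) + 2648 = \left(- \frac{48}{1782} - 69\right) + 2648 = \left(\left(-48\right) \frac{1}{1782} - 69\right) + 2648 = \left(- \frac{8}{297} - 69\right) + 2648 = - \frac{20501}{297} + 2648 = \frac{765955}{297}$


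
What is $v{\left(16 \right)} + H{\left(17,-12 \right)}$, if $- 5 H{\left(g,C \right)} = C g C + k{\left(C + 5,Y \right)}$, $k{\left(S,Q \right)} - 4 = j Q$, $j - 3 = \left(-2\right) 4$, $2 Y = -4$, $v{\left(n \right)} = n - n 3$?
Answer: $- \frac{2622}{5} \approx -524.4$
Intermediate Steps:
$v{\left(n \right)} = - 2 n$ ($v{\left(n \right)} = n - 3 n = - 2 n$)
$Y = -2$ ($Y = \frac{1}{2} \left(-4\right) = -2$)
$j = -5$ ($j = 3 - 8 = -5$)
$k{\left(S,Q \right)} = 4 - 5 Q$
$H{\left(g,C \right)} = - \frac{14}{5} - \frac{g C^{2}}{5}$ ($H{\left(g,C \right)} = - \frac{C g C + \left(4 - -10\right)}{5} = - \frac{g C^{2} + \left(4 + 10\right)}{5} = - \frac{g C^{2} + 14}{5} = - \frac{14 + g C^{2}}{5} = - \frac{14}{5} - \frac{g C^{2}}{5}$)
$v{\left(16 \right)} + H{\left(17,-12 \right)} = \left(-2\right) 16 - \left(\frac{14}{5} + \frac{17 \left(-12\right)^{2}}{5}\right) = -32 - \left(\frac{14}{5} + \frac{17}{5} \cdot 144\right) = -32 - \frac{2462}{5} = - \frac{2622}{5}$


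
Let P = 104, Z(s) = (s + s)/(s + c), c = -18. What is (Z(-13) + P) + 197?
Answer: 9357/31 ≈ 301.84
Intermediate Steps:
Z(s) = 2*s/(-18 + s) (Z(s) = (s + s)/(s - 18) = (2*s)/(-18 + s) = 2*s/(-18 + s))
(Z(-13) + P) + 197 = (2*(-13)/(-18 - 13) + 104) + 197 = (2*(-13)/(-31) + 104) + 197 = (2*(-13)*(-1/31) + 104) + 197 = (26/31 + 104) + 197 = 3250/31 + 197 = 9357/31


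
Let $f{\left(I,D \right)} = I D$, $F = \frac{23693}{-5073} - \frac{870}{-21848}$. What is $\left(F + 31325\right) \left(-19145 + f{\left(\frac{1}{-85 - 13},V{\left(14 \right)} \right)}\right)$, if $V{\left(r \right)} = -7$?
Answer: $- \frac{8161694973114831}{13611304} \approx -5.9963 \cdot 10^{8}$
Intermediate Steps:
$F = - \frac{13506083}{2916708}$ ($F = 23693 \left(- \frac{1}{5073}\right) - - \frac{435}{10924} = - \frac{1247}{267} + \frac{435}{10924} = - \frac{13506083}{2916708} \approx -4.6306$)
$f{\left(I,D \right)} = D I$
$\left(F + 31325\right) \left(-19145 + f{\left(\frac{1}{-85 - 13},V{\left(14 \right)} \right)}\right) = \left(- \frac{13506083}{2916708} + 31325\right) \left(-19145 - \frac{7}{-85 - 13}\right) = \frac{91352372017 \left(-19145 - \frac{7}{-98}\right)}{2916708} = \frac{91352372017 \left(-19145 - - \frac{1}{14}\right)}{2916708} = \frac{91352372017 \left(-19145 + \frac{1}{14}\right)}{2916708} = \frac{91352372017}{2916708} \left(- \frac{268029}{14}\right) = - \frac{8161694973114831}{13611304}$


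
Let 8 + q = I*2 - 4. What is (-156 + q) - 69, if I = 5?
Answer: -227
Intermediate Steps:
q = -2 (q = -8 + (5*2 - 4) = -8 + (10 - 4) = -8 + 6 = -2)
(-156 + q) - 69 = (-156 - 2) - 69 = -158 - 69 = -227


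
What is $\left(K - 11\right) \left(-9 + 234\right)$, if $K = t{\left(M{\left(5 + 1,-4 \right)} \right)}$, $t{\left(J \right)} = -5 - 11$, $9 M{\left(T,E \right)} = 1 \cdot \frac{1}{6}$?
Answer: $-6075$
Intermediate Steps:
$M{\left(T,E \right)} = \frac{1}{54}$ ($M{\left(T,E \right)} = \frac{1 \cdot \frac{1}{6}}{9} = \frac{1}{9} \cdot \frac{1}{6} = \frac{1}{54}$)
$t{\left(J \right)} = -16$ ($t{\left(J \right)} = -5 - 11 = -16$)
$K = -16$
$\left(K - 11\right) \left(-9 + 234\right) = \left(-16 - 11\right) \left(-9 + 234\right) = \left(-27\right) 225 = -6075$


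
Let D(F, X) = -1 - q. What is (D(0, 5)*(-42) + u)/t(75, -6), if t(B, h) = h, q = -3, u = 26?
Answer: 29/3 ≈ 9.6667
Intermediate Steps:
D(F, X) = 2 (D(F, X) = -1 - 1*(-3) = -1 + 3 = 2)
(D(0, 5)*(-42) + u)/t(75, -6) = (2*(-42) + 26)/(-6) = (-84 + 26)*(-⅙) = -58*(-⅙) = 29/3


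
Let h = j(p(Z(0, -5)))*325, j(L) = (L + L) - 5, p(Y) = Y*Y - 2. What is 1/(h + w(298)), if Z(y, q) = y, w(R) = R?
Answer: -1/2627 ≈ -0.00038066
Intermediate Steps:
p(Y) = -2 + Y² (p(Y) = Y² - 2 = -2 + Y²)
j(L) = -5 + 2*L (j(L) = 2*L - 5 = -5 + 2*L)
h = -2925 (h = (-5 + 2*(-2 + 0²))*325 = (-5 + 2*(-2 + 0))*325 = (-5 + 2*(-2))*325 = (-5 - 4)*325 = -9*325 = -2925)
1/(h + w(298)) = 1/(-2925 + 298) = 1/(-2627) = -1/2627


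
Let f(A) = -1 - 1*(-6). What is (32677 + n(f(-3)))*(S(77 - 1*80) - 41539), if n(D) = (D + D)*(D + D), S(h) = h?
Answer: -1361622134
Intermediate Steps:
f(A) = 5 (f(A) = -1 + 6 = 5)
n(D) = 4*D² (n(D) = (2*D)*(2*D) = 4*D²)
(32677 + n(f(-3)))*(S(77 - 1*80) - 41539) = (32677 + 4*5²)*((77 - 1*80) - 41539) = (32677 + 4*25)*((77 - 80) - 41539) = (32677 + 100)*(-3 - 41539) = 32777*(-41542) = -1361622134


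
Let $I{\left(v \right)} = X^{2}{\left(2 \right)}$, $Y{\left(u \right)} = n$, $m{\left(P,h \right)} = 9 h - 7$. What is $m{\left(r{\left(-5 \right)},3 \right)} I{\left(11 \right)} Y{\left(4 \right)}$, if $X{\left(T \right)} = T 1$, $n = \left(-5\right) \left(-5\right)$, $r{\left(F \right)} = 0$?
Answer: $2000$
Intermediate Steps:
$m{\left(P,h \right)} = -7 + 9 h$
$n = 25$
$X{\left(T \right)} = T$
$Y{\left(u \right)} = 25$
$I{\left(v \right)} = 4$ ($I{\left(v \right)} = 2^{2} = 4$)
$m{\left(r{\left(-5 \right)},3 \right)} I{\left(11 \right)} Y{\left(4 \right)} = \left(-7 + 9 \cdot 3\right) 4 \cdot 25 = \left(-7 + 27\right) 4 \cdot 25 = 20 \cdot 4 \cdot 25 = 80 \cdot 25 = 2000$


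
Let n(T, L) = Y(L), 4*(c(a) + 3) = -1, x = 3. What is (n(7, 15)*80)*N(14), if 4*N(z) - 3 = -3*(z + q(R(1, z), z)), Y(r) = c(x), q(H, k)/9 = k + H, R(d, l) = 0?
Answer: 27105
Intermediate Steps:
q(H, k) = 9*H + 9*k (q(H, k) = 9*(k + H) = 9*(H + k) = 9*H + 9*k)
c(a) = -13/4 (c(a) = -3 + (1/4)*(-1) = -3 - 1/4 = -13/4)
Y(r) = -13/4
n(T, L) = -13/4
N(z) = 3/4 - 15*z/2 (N(z) = 3/4 + (-3*(z + (9*0 + 9*z)))/4 = 3/4 + (-3*(z + (0 + 9*z)))/4 = 3/4 + (-3*(z + 9*z))/4 = 3/4 + (-30*z)/4 = 3/4 - 15*z/2)
(n(7, 15)*80)*N(14) = (-13/4*80)*(3/4 - 15/2*14) = -260*(3/4 - 105) = -260*(-417/4) = 27105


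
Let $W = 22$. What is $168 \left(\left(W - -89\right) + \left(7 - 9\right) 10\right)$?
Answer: $15288$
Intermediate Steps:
$168 \left(\left(W - -89\right) + \left(7 - 9\right) 10\right) = 168 \left(\left(22 - -89\right) + \left(7 - 9\right) 10\right) = 168 \left(\left(22 + 89\right) - 20\right) = 168 \left(111 - 20\right) = 168 \cdot 91 = 15288$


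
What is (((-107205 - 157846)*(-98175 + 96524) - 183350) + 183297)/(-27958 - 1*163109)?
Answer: -437599148/191067 ≈ -2290.3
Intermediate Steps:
(((-107205 - 157846)*(-98175 + 96524) - 183350) + 183297)/(-27958 - 1*163109) = ((-265051*(-1651) - 183350) + 183297)/(-27958 - 163109) = ((437599201 - 183350) + 183297)/(-191067) = (437415851 + 183297)*(-1/191067) = 437599148*(-1/191067) = -437599148/191067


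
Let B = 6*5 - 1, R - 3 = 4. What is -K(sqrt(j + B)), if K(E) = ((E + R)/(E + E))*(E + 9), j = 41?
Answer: -8 - 19*sqrt(70)/20 ≈ -15.948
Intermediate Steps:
R = 7 (R = 3 + 4 = 7)
B = 29 (B = 30 - 1 = 29)
K(E) = (7 + E)*(9 + E)/(2*E) (K(E) = ((E + 7)/(E + E))*(E + 9) = ((7 + E)/((2*E)))*(9 + E) = ((7 + E)*(1/(2*E)))*(9 + E) = ((7 + E)/(2*E))*(9 + E) = (7 + E)*(9 + E)/(2*E))
-K(sqrt(j + B)) = -(63 + sqrt(41 + 29)*(16 + sqrt(41 + 29)))/(2*(sqrt(41 + 29))) = -(63 + sqrt(70)*(16 + sqrt(70)))/(2*(sqrt(70))) = -sqrt(70)/70*(63 + sqrt(70)*(16 + sqrt(70)))/2 = -sqrt(70)*(63 + sqrt(70)*(16 + sqrt(70)))/140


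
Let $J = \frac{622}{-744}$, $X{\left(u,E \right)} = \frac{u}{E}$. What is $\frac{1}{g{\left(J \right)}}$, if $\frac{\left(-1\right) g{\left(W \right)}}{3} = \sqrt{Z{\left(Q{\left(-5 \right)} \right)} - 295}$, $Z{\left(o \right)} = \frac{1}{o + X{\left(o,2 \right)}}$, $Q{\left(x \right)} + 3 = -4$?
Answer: $\frac{i \sqrt{130137}}{18591} \approx 0.019404 i$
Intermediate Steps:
$Q{\left(x \right)} = -7$ ($Q{\left(x \right)} = -3 - 4 = -7$)
$J = - \frac{311}{372}$ ($J = 622 \left(- \frac{1}{744}\right) = - \frac{311}{372} \approx -0.83602$)
$Z{\left(o \right)} = \frac{2}{3 o}$ ($Z{\left(o \right)} = \frac{1}{o + \frac{o}{2}} = \frac{1}{\frac{3}{2} o} = \frac{2}{3 o}$)
$g{\left(W \right)} = - \frac{i \sqrt{130137}}{7}$ ($g{\left(W \right)} = - 3 \sqrt{\frac{2}{3 \left(-7\right)} - 295} = - 3 \sqrt{\frac{2}{3} \left(- \frac{1}{7}\right) - 295} = - 3 \sqrt{- \frac{2}{21} - 295} = - 3 \sqrt{- \frac{6197}{21}} = - 3 \frac{i \sqrt{130137}}{21} = - \frac{i \sqrt{130137}}{7}$)
$\frac{1}{g{\left(J \right)}} = \frac{1}{\left(- \frac{1}{7}\right) i \sqrt{130137}} = \frac{i \sqrt{130137}}{18591}$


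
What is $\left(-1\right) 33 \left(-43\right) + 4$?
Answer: $1423$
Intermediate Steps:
$\left(-1\right) 33 \left(-43\right) + 4 = \left(-33\right) \left(-43\right) + 4 = 1419 + 4 = 1423$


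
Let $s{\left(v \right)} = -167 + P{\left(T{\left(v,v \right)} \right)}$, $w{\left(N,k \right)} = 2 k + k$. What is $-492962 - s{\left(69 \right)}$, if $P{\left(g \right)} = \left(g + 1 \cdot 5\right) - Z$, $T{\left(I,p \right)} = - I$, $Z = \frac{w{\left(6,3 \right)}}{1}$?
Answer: $-492722$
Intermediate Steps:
$w{\left(N,k \right)} = 3 k$
$Z = 9$ ($Z = \frac{3 \cdot 3}{1} = 9 \cdot 1 = 9$)
$P{\left(g \right)} = -4 + g$ ($P{\left(g \right)} = \left(g + 1 \cdot 5\right) - 9 = \left(g + 5\right) - 9 = \left(5 + g\right) - 9 = -4 + g$)
$s{\left(v \right)} = -171 - v$ ($s{\left(v \right)} = -167 - \left(4 + v\right) = -171 - v$)
$-492962 - s{\left(69 \right)} = -492962 - \left(-171 - 69\right) = -492962 - -240 = -492962 + 240 = -492722$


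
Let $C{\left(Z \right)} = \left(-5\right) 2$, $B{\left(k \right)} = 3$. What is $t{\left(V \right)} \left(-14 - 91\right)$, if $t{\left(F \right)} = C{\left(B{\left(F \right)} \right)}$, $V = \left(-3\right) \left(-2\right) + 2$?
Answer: $1050$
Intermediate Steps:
$V = 8$ ($V = 6 + 2 = 8$)
$C{\left(Z \right)} = -10$
$t{\left(F \right)} = -10$
$t{\left(V \right)} \left(-14 - 91\right) = - 10 \left(-14 - 91\right) = \left(-10\right) \left(-105\right) = 1050$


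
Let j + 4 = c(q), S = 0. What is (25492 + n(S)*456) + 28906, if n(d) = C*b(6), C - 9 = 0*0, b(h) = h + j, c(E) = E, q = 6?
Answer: 87230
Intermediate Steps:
j = 2 (j = -4 + 6 = 2)
b(h) = 2 + h (b(h) = h + 2 = 2 + h)
C = 9 (C = 9 + 0*0 = 9 + 0 = 9)
n(d) = 72 (n(d) = 9*(2 + 6) = 9*8 = 72)
(25492 + n(S)*456) + 28906 = (25492 + 72*456) + 28906 = (25492 + 32832) + 28906 = 58324 + 28906 = 87230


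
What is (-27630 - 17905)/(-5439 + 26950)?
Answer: -6505/3073 ≈ -2.1168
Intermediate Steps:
(-27630 - 17905)/(-5439 + 26950) = -45535/21511 = -45535*1/21511 = -6505/3073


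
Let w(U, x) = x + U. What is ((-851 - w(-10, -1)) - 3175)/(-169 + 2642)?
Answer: -4015/2473 ≈ -1.6235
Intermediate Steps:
w(U, x) = U + x
((-851 - w(-10, -1)) - 3175)/(-169 + 2642) = ((-851 - (-10 - 1)) - 3175)/(-169 + 2642) = ((-851 - 1*(-11)) - 3175)/2473 = ((-851 + 11) - 3175)*(1/2473) = (-840 - 3175)*(1/2473) = -4015*1/2473 = -4015/2473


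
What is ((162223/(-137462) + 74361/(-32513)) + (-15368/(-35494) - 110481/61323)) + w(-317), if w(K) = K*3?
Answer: -119208376553329207423/124716363069273274 ≈ -955.84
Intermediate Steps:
w(K) = 3*K
((162223/(-137462) + 74361/(-32513)) + (-15368/(-35494) - 110481/61323)) + w(-317) = ((162223/(-137462) + 74361/(-32513)) + (-15368/(-35494) - 110481/61323)) + 3*(-317) = ((162223*(-1/137462) + 74361*(-1/32513)) + (-15368*(-1/35494) - 110481*1/61323)) - 951 = ((-162223/137462 - 74361/32513) + (7684/17747 - 36827/20441)) - 951 = (-1192012937/343792462 - 496500125/362766427) - 951 = -603115274450323849/124716363069273274 - 951 = -119208376553329207423/124716363069273274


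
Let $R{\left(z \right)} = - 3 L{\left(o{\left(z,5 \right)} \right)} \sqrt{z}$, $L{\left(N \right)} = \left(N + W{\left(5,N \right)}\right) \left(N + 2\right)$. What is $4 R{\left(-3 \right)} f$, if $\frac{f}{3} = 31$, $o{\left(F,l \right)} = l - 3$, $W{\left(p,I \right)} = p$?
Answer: $- 31248 i \sqrt{3} \approx - 54123.0 i$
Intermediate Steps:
$o{\left(F,l \right)} = -3 + l$
$f = 93$ ($f = 3 \cdot 31 = 93$)
$L{\left(N \right)} = \left(2 + N\right) \left(5 + N\right)$ ($L{\left(N \right)} = \left(N + 5\right) \left(N + 2\right) = \left(5 + N\right) \left(2 + N\right) = \left(2 + N\right) \left(5 + N\right)$)
$R{\left(z \right)} = - 84 \sqrt{z}$ ($R{\left(z \right)} = - 3 \left(10 + \left(-3 + 5\right)^{2} + 7 \left(-3 + 5\right)\right) \sqrt{z} = - 3 \left(10 + 2^{2} + 7 \cdot 2\right) \sqrt{z} = - 3 \left(10 + 4 + 14\right) \sqrt{z} = \left(-3\right) 28 \sqrt{z} = - 84 \sqrt{z}$)
$4 R{\left(-3 \right)} f = 4 \left(- 84 \sqrt{-3}\right) 93 = 4 \left(- 84 i \sqrt{3}\right) 93 = - 336 i \sqrt{3} \cdot 93 = - 31248 i \sqrt{3}$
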